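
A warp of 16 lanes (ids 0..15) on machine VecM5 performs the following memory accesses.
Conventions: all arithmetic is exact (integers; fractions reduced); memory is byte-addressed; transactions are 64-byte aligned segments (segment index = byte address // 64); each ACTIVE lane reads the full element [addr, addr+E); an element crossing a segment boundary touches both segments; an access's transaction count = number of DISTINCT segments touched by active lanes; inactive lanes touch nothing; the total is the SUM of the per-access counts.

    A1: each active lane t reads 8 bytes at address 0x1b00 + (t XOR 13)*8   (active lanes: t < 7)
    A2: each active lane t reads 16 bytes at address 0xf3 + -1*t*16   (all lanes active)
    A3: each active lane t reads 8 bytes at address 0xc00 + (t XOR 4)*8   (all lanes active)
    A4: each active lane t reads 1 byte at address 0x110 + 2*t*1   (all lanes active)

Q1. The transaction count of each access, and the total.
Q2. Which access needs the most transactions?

A1: 1 transaction
A2: 5 transactions
A3: 2 transactions
A4: 1 transaction

Answer: 1,5,2,1; total 9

Answer: A2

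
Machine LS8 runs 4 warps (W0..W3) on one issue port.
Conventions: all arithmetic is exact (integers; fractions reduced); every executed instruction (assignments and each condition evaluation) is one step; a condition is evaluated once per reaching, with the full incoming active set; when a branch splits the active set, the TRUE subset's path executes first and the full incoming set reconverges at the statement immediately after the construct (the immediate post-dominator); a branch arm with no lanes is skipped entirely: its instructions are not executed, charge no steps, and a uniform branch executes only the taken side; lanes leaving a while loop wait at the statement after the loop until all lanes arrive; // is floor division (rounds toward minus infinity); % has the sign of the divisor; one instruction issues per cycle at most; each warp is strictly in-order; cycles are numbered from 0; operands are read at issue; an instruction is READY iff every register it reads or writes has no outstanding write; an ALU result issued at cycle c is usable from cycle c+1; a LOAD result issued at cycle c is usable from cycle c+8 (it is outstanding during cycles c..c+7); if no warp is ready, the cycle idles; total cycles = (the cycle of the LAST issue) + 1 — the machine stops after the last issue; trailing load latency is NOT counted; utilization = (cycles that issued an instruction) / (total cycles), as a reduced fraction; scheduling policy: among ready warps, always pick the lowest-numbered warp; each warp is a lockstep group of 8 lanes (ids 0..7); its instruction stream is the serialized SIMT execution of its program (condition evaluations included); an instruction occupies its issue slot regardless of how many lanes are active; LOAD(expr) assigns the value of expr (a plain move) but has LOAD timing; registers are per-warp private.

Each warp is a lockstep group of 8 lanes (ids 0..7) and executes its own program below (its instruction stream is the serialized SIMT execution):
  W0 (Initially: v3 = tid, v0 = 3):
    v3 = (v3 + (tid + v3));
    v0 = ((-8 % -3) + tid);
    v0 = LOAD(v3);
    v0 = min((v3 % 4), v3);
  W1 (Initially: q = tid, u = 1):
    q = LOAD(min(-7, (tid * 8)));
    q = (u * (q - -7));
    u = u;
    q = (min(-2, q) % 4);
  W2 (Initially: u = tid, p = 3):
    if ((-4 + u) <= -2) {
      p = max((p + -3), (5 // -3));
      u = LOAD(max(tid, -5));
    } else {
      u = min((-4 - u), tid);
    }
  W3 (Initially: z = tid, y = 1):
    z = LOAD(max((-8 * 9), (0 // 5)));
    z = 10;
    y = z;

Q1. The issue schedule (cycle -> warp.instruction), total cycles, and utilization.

cycle 0: W0.I0
cycle 1: W0.I1
cycle 2: W0.I2
cycle 3: W1.I0
cycle 4: W2.I0
cycle 5: W2.I1
cycle 6: W2.I2
cycle 7: W3.I0
cycle 8: idle
cycle 9: idle
cycle 10: W0.I3
cycle 11: W1.I1
cycle 12: W1.I2
cycle 13: W1.I3
cycle 14: W2.I3
cycle 15: W3.I1
cycle 16: W3.I2

Answer: 17 cycles, utilization 15/17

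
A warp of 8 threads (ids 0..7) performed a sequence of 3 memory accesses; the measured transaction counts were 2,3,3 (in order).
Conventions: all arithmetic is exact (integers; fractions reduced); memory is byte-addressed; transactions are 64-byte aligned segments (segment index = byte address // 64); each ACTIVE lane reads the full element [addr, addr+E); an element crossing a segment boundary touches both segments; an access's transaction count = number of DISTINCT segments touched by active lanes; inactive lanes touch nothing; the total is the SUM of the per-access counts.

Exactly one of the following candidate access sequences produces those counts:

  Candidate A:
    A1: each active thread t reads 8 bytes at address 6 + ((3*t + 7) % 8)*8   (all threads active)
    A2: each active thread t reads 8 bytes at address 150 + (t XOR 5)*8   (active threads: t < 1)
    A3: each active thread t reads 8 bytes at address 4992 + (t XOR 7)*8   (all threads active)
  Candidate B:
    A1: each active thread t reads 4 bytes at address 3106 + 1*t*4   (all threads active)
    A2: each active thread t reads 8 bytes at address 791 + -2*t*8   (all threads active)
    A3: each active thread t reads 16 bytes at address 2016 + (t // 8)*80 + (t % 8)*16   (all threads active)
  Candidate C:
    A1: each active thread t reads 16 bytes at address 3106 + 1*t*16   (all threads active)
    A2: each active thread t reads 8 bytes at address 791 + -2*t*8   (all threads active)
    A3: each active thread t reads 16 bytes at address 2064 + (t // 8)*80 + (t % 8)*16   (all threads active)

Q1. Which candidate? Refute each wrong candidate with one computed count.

A: A2 gives 2 transactions, not 3
C: A1 gives 3 transactions, not 2
B: all counts match (2,3,3)

Answer: B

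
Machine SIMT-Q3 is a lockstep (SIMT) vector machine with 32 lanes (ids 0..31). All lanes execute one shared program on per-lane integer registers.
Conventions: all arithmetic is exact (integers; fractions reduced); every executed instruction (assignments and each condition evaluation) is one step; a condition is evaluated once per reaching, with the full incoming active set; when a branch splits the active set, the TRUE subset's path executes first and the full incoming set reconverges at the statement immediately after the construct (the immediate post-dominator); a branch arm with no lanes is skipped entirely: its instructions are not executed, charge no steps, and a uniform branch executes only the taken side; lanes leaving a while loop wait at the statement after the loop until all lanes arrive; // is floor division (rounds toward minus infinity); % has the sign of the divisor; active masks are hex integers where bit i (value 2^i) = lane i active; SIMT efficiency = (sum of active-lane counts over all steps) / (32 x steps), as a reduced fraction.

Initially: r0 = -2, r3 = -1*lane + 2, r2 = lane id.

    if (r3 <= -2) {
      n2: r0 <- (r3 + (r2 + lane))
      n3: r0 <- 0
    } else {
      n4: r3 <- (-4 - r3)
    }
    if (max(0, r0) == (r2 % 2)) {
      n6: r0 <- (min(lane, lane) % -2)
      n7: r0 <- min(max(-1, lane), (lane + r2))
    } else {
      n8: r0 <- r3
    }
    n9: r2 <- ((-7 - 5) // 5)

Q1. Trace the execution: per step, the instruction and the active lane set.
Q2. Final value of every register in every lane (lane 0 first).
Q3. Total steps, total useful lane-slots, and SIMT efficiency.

step 0: eval (r3 <= -2)              0xffffffff
step 1: r0 <- (r3 + (r2 + lane))     0xfffffff0
step 2: r0 <- 0                      0xfffffff0
step 3: r3 <- (-4 - r3)              0x0000000f
step 4: eval (max(0, r0) == (r2 % 2)) 0xffffffff
step 5: r0 <- (min(lane, lane) % -2) 0x55555555
step 6: r0 <- min(max(-1, lane), (lane + r2)) 0x55555555
step 7: r0 <- r3                     0xaaaaaaaa
step 8: r2 <- ((-7 - 5) // 5)        0xffffffff

Answer: 9 steps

r0: 0,-5,2,-3,4,-3,6,-5,8,-7,10,-9,12,-11,14,-13,16,-15,18,-17,20,-19,22,-21,24,-23,26,-25,28,-27,30,-29
r3: -6,-5,-4,-3,-2,-3,-4,-5,-6,-7,-8,-9,-10,-11,-12,-13,-14,-15,-16,-17,-18,-19,-20,-21,-22,-23,-24,-25,-26,-27,-28,-29
r2: -3,-3,-3,-3,-3,-3,-3,-3,-3,-3,-3,-3,-3,-3,-3,-3,-3,-3,-3,-3,-3,-3,-3,-3,-3,-3,-3,-3,-3,-3,-3,-3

steps = 9; useful = 204; efficiency = 204/288 = 17/24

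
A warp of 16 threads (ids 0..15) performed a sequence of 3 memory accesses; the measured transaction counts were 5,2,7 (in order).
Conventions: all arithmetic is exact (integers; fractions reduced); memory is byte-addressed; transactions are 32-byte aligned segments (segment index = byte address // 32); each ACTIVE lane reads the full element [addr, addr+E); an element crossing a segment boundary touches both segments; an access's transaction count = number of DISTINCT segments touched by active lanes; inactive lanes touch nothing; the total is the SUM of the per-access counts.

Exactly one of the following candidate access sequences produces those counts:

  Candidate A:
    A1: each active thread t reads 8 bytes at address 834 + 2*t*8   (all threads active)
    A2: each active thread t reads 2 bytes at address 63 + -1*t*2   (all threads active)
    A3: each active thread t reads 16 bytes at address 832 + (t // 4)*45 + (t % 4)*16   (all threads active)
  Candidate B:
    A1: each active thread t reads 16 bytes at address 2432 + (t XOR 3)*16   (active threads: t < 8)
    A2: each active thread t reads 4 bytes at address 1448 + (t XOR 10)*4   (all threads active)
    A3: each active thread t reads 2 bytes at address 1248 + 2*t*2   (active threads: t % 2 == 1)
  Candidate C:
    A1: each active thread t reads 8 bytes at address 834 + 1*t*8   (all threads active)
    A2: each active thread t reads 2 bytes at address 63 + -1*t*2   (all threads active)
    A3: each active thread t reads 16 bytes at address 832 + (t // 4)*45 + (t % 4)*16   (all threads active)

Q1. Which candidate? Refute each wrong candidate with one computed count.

A: A1 gives 8 transactions, not 5
B: A1 gives 4 transactions, not 5
C: all counts match (5,2,7)

Answer: C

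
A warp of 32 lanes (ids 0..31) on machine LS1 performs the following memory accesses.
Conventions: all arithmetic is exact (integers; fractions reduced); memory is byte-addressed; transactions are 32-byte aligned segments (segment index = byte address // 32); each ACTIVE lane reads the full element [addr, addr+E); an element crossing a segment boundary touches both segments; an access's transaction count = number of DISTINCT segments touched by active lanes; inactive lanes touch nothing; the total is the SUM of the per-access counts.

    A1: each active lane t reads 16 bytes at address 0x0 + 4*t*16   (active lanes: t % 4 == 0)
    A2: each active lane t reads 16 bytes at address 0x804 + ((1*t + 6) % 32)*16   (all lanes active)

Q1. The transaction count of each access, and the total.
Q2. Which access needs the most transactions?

A1: 8 transactions
A2: 17 transactions

Answer: 8,17; total 25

Answer: A2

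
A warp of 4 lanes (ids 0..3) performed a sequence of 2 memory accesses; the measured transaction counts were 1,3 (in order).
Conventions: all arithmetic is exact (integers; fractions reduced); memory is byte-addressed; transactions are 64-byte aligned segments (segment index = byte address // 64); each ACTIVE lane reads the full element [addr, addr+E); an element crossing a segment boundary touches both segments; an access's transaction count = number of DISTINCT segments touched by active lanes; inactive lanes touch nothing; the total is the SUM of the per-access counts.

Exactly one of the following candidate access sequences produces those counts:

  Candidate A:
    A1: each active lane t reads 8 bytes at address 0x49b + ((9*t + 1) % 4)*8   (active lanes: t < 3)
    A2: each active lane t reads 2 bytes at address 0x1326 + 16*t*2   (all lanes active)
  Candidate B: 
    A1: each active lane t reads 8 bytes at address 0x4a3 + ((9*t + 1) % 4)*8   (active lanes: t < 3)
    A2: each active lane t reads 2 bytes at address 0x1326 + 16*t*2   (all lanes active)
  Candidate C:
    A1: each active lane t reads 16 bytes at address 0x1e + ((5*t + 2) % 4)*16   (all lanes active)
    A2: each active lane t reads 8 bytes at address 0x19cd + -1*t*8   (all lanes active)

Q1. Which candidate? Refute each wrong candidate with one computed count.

B: A1 gives 2 transactions, not 1
C: A1 gives 2 transactions, not 1
A: all counts match (1,3)

Answer: A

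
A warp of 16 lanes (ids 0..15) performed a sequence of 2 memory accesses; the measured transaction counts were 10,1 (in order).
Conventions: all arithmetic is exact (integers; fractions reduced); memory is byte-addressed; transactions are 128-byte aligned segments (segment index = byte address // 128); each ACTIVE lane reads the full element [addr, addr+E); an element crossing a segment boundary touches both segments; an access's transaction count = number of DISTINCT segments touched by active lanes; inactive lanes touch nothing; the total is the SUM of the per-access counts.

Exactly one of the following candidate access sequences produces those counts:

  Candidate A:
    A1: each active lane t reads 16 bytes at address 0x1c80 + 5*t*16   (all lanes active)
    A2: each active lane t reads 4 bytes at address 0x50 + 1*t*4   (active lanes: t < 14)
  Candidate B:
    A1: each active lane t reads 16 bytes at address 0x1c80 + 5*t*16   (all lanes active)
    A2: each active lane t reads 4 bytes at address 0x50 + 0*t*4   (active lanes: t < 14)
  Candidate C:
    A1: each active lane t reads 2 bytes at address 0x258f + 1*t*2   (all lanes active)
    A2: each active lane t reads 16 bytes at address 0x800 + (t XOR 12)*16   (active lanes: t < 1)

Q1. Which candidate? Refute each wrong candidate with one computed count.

A: A2 gives 2 transactions, not 1
C: A1 gives 1 transaction, not 10
B: all counts match (10,1)

Answer: B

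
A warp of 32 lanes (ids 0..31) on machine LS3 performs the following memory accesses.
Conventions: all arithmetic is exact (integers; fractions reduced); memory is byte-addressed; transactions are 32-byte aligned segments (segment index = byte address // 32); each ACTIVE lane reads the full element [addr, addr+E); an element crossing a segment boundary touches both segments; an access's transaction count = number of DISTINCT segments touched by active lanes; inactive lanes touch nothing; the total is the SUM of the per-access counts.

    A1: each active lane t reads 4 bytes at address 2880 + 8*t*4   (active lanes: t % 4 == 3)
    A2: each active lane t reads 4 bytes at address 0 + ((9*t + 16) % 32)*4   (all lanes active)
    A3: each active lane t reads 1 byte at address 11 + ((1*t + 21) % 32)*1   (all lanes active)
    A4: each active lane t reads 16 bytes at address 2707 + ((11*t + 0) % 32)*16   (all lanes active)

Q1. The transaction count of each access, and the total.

A1: 8 transactions
A2: 4 transactions
A3: 2 transactions
A4: 17 transactions

Answer: 8,4,2,17; total 31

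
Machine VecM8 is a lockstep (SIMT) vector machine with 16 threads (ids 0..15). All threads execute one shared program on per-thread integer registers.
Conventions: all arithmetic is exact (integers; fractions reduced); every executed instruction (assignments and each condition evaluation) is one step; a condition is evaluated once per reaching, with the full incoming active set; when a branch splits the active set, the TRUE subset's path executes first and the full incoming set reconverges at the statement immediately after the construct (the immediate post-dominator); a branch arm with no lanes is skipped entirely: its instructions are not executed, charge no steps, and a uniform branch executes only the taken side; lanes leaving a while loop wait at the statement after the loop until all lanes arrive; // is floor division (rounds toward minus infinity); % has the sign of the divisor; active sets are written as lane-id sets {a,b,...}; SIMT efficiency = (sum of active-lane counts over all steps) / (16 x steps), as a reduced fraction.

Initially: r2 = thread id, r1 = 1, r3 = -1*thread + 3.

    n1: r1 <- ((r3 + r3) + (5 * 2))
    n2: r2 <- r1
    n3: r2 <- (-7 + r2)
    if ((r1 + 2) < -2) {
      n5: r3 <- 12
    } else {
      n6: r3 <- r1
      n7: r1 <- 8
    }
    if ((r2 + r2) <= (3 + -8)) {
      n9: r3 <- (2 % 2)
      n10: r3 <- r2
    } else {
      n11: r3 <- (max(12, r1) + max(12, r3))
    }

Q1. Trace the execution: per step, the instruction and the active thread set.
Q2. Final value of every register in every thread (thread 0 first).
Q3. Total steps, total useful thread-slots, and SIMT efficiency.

step 0: r1 <- ((r3 + r3) + (5 * 2))  {0,1,2,3,4,5,6,7,8,9,10,11,12,13,14,15}
step 1: r2 <- r1                     {0,1,2,3,4,5,6,7,8,9,10,11,12,13,14,15}
step 2: r2 <- (-7 + r2)              {0,1,2,3,4,5,6,7,8,9,10,11,12,13,14,15}
step 3: eval ((r1 + 2) < -2)         {0,1,2,3,4,5,6,7,8,9,10,11,12,13,14,15}
step 4: r3 <- 12                     {11,12,13,14,15}
step 5: r3 <- r1                     {0,1,2,3,4,5,6,7,8,9,10}
step 6: r1 <- 8                      {0,1,2,3,4,5,6,7,8,9,10}
step 7: eval ((r2 + r2) <= (3 + -8)) {0,1,2,3,4,5,6,7,8,9,10,11,12,13,14,15}
step 8: r3 <- (2 % 2)                {6,7,8,9,10,11,12,13,14,15}
step 9: r3 <- r2                     {6,7,8,9,10,11,12,13,14,15}
step 10: r3 <- (max(12, r1) + max(12, r3)) {0,1,2,3,4,5}

Answer: 11 steps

r2: 9,7,5,3,1,-1,-3,-5,-7,-9,-11,-13,-15,-17,-19,-21
r1: 8,8,8,8,8,8,8,8,8,8,8,-6,-8,-10,-12,-14
r3: 28,26,24,24,24,24,-3,-5,-7,-9,-11,-13,-15,-17,-19,-21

steps = 11; useful = 133; efficiency = 133/176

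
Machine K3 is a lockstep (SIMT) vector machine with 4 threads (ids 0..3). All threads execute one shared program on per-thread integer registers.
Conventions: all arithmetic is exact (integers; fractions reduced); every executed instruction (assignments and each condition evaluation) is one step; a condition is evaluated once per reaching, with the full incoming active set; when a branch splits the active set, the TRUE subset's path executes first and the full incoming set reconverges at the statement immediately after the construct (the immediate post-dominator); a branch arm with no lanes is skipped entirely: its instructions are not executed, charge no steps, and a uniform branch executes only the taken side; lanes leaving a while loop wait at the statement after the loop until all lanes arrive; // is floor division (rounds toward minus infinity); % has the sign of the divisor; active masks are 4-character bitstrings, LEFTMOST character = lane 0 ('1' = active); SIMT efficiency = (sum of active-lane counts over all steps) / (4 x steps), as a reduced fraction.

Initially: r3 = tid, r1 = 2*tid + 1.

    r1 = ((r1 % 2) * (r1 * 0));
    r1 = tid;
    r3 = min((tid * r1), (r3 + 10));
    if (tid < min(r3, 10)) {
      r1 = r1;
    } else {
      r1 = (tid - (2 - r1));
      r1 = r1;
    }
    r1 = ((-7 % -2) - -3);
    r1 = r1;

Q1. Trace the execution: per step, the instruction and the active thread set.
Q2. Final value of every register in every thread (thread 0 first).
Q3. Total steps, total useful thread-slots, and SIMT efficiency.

step 0: r1 <- ((r1 % 2) * (r1 * 0))  1111
step 1: r1 <- tid                    1111
step 2: r3 <- min((tid * r1), (r3 + 10)) 1111
step 3: eval (tid < min(r3, 10))     1111
step 4: r1 <- r1                     0011
step 5: r1 <- (tid - (2 - r1))       1100
step 6: r1 <- r1                     1100
step 7: r1 <- ((-7 % -2) - -3)       1111
step 8: r1 <- r1                     1111

Answer: 9 steps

r3: 0,1,4,9
r1: 2,2,2,2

steps = 9; useful = 30; efficiency = 30/36 = 5/6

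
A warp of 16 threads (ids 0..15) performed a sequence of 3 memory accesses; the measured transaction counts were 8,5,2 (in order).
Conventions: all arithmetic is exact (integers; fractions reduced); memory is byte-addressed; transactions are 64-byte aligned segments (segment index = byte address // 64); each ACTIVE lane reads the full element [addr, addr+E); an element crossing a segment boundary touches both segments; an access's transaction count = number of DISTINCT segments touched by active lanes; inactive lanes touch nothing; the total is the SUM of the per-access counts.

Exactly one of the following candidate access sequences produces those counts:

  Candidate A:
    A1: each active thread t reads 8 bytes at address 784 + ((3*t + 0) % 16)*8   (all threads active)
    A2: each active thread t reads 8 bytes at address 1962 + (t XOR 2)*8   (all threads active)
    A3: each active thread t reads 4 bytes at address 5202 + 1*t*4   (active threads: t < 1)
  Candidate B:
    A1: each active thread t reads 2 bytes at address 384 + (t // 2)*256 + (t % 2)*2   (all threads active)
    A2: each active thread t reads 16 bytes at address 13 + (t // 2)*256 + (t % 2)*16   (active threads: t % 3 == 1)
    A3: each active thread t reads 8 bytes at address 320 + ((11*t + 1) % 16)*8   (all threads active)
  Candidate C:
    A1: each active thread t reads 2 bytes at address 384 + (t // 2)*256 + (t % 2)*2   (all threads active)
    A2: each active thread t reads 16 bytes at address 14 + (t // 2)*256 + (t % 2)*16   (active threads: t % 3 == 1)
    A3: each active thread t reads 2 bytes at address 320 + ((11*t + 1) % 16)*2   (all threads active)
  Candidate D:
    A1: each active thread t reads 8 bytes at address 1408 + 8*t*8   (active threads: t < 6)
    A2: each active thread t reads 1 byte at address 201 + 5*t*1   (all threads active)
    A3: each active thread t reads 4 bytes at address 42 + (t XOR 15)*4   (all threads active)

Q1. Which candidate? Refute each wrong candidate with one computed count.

A: A1 gives 3 transactions, not 8
C: A3 gives 1 transaction, not 2
D: A1 gives 6 transactions, not 8
B: all counts match (8,5,2)

Answer: B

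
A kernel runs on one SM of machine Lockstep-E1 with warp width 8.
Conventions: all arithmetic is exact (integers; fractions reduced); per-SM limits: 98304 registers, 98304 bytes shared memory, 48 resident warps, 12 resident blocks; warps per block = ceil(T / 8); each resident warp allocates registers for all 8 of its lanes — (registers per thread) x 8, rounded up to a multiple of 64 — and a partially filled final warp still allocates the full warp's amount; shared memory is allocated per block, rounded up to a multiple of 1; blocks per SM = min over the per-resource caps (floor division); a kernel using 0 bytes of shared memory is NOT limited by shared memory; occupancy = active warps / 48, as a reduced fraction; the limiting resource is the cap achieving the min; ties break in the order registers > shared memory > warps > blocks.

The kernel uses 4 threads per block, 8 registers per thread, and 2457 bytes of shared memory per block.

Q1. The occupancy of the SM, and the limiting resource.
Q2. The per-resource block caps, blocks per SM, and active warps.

Answer: occupancy 1/4, limited by blocks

registers: 1536 blocks
shared memory: 40 blocks
warps: 48 blocks
blocks: 12 blocks

Answer: 12 blocks, 12 active warps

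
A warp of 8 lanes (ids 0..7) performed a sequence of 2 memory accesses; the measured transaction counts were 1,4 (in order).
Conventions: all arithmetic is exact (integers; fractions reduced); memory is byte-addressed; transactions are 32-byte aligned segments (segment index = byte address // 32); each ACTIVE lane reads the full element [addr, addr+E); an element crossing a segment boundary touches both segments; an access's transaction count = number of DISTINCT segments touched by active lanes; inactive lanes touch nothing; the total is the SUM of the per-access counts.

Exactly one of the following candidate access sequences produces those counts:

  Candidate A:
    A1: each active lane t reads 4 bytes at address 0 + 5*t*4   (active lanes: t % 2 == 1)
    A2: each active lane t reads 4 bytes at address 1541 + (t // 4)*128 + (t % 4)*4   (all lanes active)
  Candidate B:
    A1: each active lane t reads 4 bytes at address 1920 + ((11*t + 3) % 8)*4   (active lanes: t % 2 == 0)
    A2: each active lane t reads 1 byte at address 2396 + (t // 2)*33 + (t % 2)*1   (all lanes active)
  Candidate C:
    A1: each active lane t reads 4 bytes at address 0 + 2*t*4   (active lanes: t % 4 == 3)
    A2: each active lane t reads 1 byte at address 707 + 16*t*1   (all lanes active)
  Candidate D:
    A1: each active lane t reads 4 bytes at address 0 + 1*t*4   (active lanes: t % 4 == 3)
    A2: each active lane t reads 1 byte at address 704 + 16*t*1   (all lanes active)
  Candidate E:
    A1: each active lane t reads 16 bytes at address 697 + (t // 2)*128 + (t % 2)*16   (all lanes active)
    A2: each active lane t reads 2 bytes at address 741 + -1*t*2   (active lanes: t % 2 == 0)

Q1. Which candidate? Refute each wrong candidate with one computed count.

A: A1 gives 4 transactions, not 1
B: A2 gives 5 transactions, not 4
C: A1 gives 2 transactions, not 1
E: A1 gives 8 transactions, not 1
D: all counts match (1,4)

Answer: D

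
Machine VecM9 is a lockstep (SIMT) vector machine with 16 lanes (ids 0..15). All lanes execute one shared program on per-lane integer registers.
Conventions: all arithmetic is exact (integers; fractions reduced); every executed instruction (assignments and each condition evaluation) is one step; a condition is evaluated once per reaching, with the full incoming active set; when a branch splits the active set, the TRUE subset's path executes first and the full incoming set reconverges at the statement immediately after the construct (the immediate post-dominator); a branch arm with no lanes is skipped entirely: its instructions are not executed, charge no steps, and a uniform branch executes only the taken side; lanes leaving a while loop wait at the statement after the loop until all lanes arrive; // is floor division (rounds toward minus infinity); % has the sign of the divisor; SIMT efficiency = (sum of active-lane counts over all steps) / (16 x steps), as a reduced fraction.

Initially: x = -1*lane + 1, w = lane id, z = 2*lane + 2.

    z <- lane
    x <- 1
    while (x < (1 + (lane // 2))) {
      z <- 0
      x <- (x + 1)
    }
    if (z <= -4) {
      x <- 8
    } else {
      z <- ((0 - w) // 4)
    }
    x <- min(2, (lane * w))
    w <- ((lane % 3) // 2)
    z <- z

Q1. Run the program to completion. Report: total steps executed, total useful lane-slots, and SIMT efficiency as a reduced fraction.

Answer: 29 steps, 296 useful, 37/58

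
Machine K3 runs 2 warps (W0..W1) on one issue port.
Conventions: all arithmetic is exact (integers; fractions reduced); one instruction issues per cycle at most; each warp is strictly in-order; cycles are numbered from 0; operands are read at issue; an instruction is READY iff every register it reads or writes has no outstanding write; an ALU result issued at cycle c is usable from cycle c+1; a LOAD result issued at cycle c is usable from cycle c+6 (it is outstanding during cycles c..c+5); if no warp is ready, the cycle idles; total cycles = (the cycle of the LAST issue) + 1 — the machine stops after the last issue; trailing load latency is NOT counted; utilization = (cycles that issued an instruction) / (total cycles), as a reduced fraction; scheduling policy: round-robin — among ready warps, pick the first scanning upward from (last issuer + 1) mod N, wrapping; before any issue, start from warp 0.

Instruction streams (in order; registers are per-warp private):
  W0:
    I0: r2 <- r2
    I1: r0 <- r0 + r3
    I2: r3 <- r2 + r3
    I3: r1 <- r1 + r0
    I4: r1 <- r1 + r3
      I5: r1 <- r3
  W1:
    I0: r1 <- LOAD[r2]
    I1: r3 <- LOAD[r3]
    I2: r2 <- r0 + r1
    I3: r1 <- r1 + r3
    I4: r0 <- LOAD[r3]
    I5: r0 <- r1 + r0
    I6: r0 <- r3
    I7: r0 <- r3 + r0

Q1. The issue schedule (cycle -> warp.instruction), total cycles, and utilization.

cycle 0: W0.I0
cycle 1: W1.I0
cycle 2: W0.I1
cycle 3: W1.I1
cycle 4: W0.I2
cycle 5: W0.I3
cycle 6: W0.I4
cycle 7: W1.I2
cycle 8: W0.I5
cycle 9: W1.I3
cycle 10: W1.I4
cycle 11: idle
cycle 12: idle
cycle 13: idle
cycle 14: idle
cycle 15: idle
cycle 16: W1.I5
cycle 17: W1.I6
cycle 18: W1.I7

Answer: 19 cycles, utilization 14/19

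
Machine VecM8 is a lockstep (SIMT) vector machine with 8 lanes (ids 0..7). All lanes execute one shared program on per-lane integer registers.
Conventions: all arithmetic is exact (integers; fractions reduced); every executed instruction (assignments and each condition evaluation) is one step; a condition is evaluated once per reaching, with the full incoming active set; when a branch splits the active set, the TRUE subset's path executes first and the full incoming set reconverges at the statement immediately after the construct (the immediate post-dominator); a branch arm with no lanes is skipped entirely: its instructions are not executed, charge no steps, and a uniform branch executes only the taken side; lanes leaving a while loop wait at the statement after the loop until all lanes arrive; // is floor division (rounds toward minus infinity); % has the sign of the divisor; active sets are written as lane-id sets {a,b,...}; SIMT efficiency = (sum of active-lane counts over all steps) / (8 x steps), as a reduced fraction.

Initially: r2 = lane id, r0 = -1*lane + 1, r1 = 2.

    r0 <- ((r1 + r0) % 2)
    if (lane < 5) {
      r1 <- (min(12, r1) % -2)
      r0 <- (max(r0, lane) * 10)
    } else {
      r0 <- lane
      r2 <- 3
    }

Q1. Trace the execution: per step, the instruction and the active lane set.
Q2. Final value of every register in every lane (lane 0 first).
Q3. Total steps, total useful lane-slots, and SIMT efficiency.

step 0: r0 <- ((r1 + r0) % 2)        {0,1,2,3,4,5,6,7}
step 1: eval (lane < 5)              {0,1,2,3,4,5,6,7}
step 2: r1 <- (min(12, r1) % -2)     {0,1,2,3,4}
step 3: r0 <- (max(r0, lane) * 10)   {0,1,2,3,4}
step 4: r0 <- lane                   {5,6,7}
step 5: r2 <- 3                      {5,6,7}

Answer: 6 steps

r2: 0,1,2,3,4,3,3,3
r0: 10,10,20,30,40,5,6,7
r1: 0,0,0,0,0,2,2,2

steps = 6; useful = 32; efficiency = 32/48 = 2/3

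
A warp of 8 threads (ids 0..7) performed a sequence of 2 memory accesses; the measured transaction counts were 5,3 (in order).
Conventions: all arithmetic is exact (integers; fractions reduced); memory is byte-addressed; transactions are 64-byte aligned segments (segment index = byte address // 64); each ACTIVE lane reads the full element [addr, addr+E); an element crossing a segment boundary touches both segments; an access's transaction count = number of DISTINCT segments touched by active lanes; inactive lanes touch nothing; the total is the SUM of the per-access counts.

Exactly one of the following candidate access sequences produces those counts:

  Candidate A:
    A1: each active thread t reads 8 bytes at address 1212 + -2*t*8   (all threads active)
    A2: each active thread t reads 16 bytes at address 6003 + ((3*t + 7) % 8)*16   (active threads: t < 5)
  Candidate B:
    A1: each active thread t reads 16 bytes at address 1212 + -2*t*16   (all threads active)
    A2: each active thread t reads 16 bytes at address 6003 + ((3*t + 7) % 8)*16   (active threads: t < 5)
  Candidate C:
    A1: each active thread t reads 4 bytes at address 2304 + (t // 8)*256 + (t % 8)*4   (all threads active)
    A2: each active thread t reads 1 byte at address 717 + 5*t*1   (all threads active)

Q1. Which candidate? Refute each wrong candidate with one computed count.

A: A1 gives 3 transactions, not 5
C: A1 gives 1 transaction, not 5
B: all counts match (5,3)

Answer: B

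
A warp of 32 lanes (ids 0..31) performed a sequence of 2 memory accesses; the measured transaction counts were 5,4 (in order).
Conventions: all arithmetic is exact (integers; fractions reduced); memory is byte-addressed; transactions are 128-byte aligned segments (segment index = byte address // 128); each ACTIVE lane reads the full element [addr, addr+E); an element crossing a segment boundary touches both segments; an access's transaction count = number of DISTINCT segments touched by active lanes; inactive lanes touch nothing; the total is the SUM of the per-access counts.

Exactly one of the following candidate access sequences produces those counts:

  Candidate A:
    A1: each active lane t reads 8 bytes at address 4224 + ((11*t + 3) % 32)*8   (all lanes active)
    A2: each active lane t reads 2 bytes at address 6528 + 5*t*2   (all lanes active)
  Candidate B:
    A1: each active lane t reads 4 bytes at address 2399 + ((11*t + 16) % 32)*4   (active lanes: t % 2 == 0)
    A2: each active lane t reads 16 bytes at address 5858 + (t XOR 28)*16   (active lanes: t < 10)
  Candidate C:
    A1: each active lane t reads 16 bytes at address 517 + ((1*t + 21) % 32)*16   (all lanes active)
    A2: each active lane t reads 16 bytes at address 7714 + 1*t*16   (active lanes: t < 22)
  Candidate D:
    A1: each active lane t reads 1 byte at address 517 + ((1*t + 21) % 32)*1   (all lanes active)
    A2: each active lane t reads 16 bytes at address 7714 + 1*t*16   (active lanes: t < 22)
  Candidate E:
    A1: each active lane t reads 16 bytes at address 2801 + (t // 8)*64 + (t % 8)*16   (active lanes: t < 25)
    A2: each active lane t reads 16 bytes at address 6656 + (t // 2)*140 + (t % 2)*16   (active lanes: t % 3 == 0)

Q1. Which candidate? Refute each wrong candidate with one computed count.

A: A1 gives 2 transactions, not 5
B: A1 gives 2 transactions, not 5
D: A1 gives 1 transaction, not 5
E: A1 gives 3 transactions, not 5
C: all counts match (5,4)

Answer: C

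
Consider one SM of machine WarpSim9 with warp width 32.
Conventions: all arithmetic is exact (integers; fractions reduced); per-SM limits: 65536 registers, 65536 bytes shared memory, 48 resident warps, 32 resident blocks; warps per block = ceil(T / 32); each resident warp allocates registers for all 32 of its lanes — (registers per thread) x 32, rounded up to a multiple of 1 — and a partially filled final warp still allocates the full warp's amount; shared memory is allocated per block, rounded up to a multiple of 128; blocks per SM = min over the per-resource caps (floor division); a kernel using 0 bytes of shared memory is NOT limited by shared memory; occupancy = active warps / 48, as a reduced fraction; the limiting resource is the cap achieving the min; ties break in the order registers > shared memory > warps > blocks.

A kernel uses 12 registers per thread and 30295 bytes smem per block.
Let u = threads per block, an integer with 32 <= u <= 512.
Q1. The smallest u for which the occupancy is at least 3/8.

Answer: u = 257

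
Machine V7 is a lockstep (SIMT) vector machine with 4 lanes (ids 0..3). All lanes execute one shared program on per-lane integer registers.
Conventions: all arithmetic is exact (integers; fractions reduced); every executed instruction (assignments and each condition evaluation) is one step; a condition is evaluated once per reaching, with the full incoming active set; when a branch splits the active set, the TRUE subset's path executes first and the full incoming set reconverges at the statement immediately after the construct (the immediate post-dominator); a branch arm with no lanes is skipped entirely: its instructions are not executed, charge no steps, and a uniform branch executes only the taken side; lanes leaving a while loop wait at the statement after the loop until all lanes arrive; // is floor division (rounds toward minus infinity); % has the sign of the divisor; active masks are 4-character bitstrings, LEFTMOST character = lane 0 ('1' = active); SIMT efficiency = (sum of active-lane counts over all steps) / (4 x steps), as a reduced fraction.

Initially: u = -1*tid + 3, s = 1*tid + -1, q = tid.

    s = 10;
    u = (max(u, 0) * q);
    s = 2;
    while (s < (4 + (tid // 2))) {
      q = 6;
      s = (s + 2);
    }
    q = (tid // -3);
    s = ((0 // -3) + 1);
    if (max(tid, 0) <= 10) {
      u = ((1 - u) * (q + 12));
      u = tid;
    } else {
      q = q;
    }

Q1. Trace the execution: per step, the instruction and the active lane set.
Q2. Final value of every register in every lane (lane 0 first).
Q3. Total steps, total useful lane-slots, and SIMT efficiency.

step 0: s <- 10                      1111
step 1: u <- (max(u, 0) * q)         1111
step 2: s <- 2                       1111
step 3: eval (s < (4 + (tid // 2)))  1111
step 4: q <- 6                       1111
step 5: s <- (s + 2)                 1111
step 6: eval (s < (4 + (tid // 2)))  1111
step 7: q <- 6                       0011
step 8: s <- (s + 2)                 0011
step 9: eval (s < (4 + (tid // 2)))  0011
step 10: q <- (tid // -3)             1111
step 11: s <- ((0 // -3) + 1)         1111
step 12: eval (max(tid, 0) <= 10)     1111
step 13: u <- ((1 - u) * (q + 12))    1111
step 14: u <- tid                     1111

Answer: 15 steps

u: 0,1,2,3
s: 1,1,1,1
q: 0,-1,-1,-1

steps = 15; useful = 54; efficiency = 54/60 = 9/10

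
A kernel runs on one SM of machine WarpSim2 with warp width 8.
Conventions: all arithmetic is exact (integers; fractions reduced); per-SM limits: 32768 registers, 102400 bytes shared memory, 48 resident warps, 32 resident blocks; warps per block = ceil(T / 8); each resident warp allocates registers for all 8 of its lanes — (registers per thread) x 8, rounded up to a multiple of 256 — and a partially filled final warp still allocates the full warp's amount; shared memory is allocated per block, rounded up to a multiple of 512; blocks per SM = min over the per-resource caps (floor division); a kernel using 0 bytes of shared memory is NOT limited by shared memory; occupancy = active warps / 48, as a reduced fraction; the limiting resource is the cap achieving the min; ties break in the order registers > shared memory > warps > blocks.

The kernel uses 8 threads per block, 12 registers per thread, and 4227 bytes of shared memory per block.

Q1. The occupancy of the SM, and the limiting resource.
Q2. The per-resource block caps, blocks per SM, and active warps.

Answer: occupancy 11/24, limited by shared memory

registers: 128 blocks
shared memory: 22 blocks
warps: 48 blocks
blocks: 32 blocks

Answer: 22 blocks, 22 active warps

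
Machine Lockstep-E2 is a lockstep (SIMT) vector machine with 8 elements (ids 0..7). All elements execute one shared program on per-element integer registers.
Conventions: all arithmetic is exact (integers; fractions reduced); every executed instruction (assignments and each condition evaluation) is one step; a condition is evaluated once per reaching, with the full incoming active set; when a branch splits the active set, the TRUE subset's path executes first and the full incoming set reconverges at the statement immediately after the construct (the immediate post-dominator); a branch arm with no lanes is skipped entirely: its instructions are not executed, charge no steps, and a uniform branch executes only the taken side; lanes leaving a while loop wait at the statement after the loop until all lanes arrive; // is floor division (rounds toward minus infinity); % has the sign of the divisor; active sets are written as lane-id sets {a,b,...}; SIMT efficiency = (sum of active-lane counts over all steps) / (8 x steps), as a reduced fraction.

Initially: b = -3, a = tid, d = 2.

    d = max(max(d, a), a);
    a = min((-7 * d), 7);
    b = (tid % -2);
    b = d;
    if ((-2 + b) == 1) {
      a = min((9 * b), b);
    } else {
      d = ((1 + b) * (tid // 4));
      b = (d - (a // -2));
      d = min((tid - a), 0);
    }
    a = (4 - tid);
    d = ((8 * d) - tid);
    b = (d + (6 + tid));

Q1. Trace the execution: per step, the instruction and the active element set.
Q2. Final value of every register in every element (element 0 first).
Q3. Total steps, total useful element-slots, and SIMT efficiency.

step 0: d <- max(max(d, a), a)       {0,1,2,3,4,5,6,7}
step 1: a <- min((-7 * d), 7)        {0,1,2,3,4,5,6,7}
step 2: b <- (tid % -2)              {0,1,2,3,4,5,6,7}
step 3: b <- d                       {0,1,2,3,4,5,6,7}
step 4: eval ((-2 + b) == 1)         {0,1,2,3,4,5,6,7}
step 5: a <- min((9 * b), b)         {3}
step 6: d <- ((1 + b) * (tid // 4))  {0,1,2,4,5,6,7}
step 7: b <- (d - (a // -2))         {0,1,2,4,5,6,7}
step 8: d <- min((tid - a), 0)       {0,1,2,4,5,6,7}
step 9: a <- (4 - tid)               {0,1,2,3,4,5,6,7}
step 10: d <- ((8 * d) - tid)         {0,1,2,3,4,5,6,7}
step 11: b <- (d + (6 + tid))         {0,1,2,3,4,5,6,7}

Answer: 12 steps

b: 6,6,6,30,6,6,6,6
a: 4,3,2,1,0,-1,-2,-3
d: 0,-1,-2,21,-4,-5,-6,-7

steps = 12; useful = 86; efficiency = 86/96 = 43/48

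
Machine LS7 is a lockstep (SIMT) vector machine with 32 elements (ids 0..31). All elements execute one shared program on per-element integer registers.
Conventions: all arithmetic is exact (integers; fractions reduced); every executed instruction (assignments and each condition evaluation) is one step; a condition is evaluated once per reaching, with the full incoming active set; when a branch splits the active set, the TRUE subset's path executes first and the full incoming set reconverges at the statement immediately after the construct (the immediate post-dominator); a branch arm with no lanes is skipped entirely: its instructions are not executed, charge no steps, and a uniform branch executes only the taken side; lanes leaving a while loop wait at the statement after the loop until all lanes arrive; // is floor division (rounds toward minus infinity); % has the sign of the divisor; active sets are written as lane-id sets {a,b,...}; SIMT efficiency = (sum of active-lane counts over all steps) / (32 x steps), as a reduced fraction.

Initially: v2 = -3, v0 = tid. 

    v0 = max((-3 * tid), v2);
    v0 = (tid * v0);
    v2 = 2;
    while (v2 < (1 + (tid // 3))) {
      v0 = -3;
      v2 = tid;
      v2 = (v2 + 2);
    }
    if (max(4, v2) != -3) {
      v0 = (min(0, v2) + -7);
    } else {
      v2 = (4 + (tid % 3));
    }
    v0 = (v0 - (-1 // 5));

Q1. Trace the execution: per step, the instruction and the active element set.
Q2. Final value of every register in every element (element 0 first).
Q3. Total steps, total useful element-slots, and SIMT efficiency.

step 0: v0 <- max((-3 * tid), v2)    {0,1,2,3,4,5,6,7,8,9,10,11,12,13,14,15,16,17,18,19,20,21,22,23,24,25,26,27,28,29,30,31}
step 1: v0 <- (tid * v0)             {0,1,2,3,4,5,6,7,8,9,10,11,12,13,14,15,16,17,18,19,20,21,22,23,24,25,26,27,28,29,30,31}
step 2: v2 <- 2                      {0,1,2,3,4,5,6,7,8,9,10,11,12,13,14,15,16,17,18,19,20,21,22,23,24,25,26,27,28,29,30,31}
step 3: eval (v2 < (1 + (tid // 3))) {0,1,2,3,4,5,6,7,8,9,10,11,12,13,14,15,16,17,18,19,20,21,22,23,24,25,26,27,28,29,30,31}
step 4: v0 <- -3                     {6,7,8,9,10,11,12,13,14,15,16,17,18,19,20,21,22,23,24,25,26,27,28,29,30,31}
step 5: v2 <- tid                    {6,7,8,9,10,11,12,13,14,15,16,17,18,19,20,21,22,23,24,25,26,27,28,29,30,31}
step 6: v2 <- (v2 + 2)               {6,7,8,9,10,11,12,13,14,15,16,17,18,19,20,21,22,23,24,25,26,27,28,29,30,31}
step 7: eval (v2 < (1 + (tid // 3))) {6,7,8,9,10,11,12,13,14,15,16,17,18,19,20,21,22,23,24,25,26,27,28,29,30,31}
step 8: eval (max(4, v2) != -3)      {0,1,2,3,4,5,6,7,8,9,10,11,12,13,14,15,16,17,18,19,20,21,22,23,24,25,26,27,28,29,30,31}
step 9: v0 <- (min(0, v2) + -7)      {0,1,2,3,4,5,6,7,8,9,10,11,12,13,14,15,16,17,18,19,20,21,22,23,24,25,26,27,28,29,30,31}
step 10: v0 <- (v0 - (-1 // 5))       {0,1,2,3,4,5,6,7,8,9,10,11,12,13,14,15,16,17,18,19,20,21,22,23,24,25,26,27,28,29,30,31}

Answer: 11 steps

v2: 2,2,2,2,2,2,8,9,10,11,12,13,14,15,16,17,18,19,20,21,22,23,24,25,26,27,28,29,30,31,32,33
v0: -6,-6,-6,-6,-6,-6,-6,-6,-6,-6,-6,-6,-6,-6,-6,-6,-6,-6,-6,-6,-6,-6,-6,-6,-6,-6,-6,-6,-6,-6,-6,-6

steps = 11; useful = 328; efficiency = 328/352 = 41/44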